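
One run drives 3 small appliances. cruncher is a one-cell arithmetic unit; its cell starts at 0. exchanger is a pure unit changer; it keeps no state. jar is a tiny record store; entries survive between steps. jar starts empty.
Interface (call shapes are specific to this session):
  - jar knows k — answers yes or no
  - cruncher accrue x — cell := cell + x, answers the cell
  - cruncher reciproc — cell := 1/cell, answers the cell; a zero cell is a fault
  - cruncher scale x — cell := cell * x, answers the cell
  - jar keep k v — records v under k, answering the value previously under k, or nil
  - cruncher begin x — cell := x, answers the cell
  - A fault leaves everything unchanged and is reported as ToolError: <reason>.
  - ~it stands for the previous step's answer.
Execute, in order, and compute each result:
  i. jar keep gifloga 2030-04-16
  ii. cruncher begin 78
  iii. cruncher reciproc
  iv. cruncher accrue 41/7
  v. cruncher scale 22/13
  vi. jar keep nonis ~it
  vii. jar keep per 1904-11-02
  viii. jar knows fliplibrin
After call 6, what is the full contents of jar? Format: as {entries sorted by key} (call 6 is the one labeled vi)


Answer: {gifloga=2030-04-16, nonis=35255/3549}

Derivation:
Act: jar keep[gifloga; 2030-04-16]
Obs: nil
Act: cruncher begin[78]
Obs: 78
Act: cruncher reciproc[]
Obs: 1/78
Act: cruncher accrue[41/7]
Obs: 3205/546
Act: cruncher scale[22/13]
Obs: 35255/3549
Act: jar keep[nonis; ~it]
Obs: nil
Act: jar keep[per; 1904-11-02]
Obs: nil
Act: jar knows[fliplibrin]
Obs: no


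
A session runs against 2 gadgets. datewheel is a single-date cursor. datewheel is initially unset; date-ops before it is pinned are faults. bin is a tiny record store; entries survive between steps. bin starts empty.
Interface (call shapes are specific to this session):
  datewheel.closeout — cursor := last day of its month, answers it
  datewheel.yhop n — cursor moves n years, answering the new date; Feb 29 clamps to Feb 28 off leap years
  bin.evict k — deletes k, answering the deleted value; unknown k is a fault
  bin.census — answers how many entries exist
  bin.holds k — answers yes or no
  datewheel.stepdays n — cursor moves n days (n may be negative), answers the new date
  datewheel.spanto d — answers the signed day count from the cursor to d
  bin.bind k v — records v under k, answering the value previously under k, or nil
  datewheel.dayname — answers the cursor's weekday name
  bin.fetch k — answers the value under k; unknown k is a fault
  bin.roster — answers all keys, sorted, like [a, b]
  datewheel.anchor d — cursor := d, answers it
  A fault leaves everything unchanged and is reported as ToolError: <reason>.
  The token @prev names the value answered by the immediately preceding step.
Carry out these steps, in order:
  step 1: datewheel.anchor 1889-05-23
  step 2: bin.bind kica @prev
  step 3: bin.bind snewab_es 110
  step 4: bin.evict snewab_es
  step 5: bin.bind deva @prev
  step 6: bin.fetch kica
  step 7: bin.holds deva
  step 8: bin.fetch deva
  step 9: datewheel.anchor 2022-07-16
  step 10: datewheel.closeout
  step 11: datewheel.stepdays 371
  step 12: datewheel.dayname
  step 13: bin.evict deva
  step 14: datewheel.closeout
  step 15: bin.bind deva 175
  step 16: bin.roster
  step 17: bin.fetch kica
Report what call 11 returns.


Answer: 2023-08-06

Derivation:
$ anchor d: 1889-05-23
  1889-05-23
$ bind k: kica v: @prev
  nil
$ bind k: snewab_es v: 110
  nil
$ evict k: snewab_es
  110
$ bind k: deva v: @prev
  nil
$ fetch k: kica
  1889-05-23
$ holds k: deva
  yes
$ fetch k: deva
  110
$ anchor d: 2022-07-16
  2022-07-16
$ closeout
  2022-07-31
$ stepdays n: 371
  2023-08-06
$ dayname
  Sunday
$ evict k: deva
  110
$ closeout
  2023-08-31
$ bind k: deva v: 175
  nil
$ roster
  [deva, kica]
$ fetch k: kica
  1889-05-23


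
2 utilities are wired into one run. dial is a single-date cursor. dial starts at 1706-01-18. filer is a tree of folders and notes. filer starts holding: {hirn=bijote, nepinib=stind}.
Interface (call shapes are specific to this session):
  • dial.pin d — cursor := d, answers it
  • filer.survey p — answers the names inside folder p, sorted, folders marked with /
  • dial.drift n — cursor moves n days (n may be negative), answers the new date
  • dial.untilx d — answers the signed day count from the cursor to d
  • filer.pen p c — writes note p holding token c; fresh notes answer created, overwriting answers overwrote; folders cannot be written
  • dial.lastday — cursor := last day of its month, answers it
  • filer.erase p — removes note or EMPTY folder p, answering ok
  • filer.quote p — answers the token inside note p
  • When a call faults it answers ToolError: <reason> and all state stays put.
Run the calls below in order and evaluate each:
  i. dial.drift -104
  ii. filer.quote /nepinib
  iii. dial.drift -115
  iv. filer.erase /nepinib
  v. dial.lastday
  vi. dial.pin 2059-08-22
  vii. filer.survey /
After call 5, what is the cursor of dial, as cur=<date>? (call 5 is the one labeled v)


$ drift n='-104'
:: 1705-10-06
$ quote p='/nepinib'
:: stind
$ drift n='-115'
:: 1705-06-13
$ erase p='/nepinib'
:: ok
$ lastday
:: 1705-06-30
$ pin d='2059-08-22'
:: 2059-08-22
$ survey p='/'
:: [hirn]

Answer: cur=1705-06-30


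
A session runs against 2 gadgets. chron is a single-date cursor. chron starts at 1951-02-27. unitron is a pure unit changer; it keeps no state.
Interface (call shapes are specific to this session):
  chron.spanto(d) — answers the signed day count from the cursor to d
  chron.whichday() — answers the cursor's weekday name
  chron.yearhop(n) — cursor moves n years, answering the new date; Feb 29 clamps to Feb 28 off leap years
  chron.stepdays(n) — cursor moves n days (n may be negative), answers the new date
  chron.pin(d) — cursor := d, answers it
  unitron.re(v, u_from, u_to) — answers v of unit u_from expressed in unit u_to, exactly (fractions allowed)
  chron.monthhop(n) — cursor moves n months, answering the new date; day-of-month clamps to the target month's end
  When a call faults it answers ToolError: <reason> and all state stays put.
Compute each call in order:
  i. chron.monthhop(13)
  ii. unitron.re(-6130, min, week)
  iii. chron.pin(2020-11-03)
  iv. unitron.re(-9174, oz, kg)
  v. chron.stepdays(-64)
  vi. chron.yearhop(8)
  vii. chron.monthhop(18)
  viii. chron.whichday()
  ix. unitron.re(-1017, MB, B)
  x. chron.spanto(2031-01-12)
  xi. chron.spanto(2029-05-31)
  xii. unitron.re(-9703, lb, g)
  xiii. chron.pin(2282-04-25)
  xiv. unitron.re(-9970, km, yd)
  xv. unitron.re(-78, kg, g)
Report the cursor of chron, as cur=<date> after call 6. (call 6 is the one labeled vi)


Answer: cur=2028-08-31

Derivation:
// 1. monthhop(13) : 1952-03-27
// 2. re(-6130, min, week) : -613/1008
// 3. pin(2020-11-03) : 2020-11-03
// 4. re(-9174, oz, kg) : -208062820119/800000000
// 5. stepdays(-64) : 2020-08-31
// 6. yearhop(8) : 2028-08-31
// 7. monthhop(18) : 2030-02-28
// 8. whichday() : Thursday
// 9. re(-1017, MB, B) : -1017000000
// 10. spanto(2031-01-12) : 318
// 11. spanto(2029-05-31) : -273
// 12. re(-9703, lb, g) : -440120676611/100000
// 13. pin(2282-04-25) : 2282-04-25
// 14. re(-9970, km, yd) : -12462500000/1143
// 15. re(-78, kg, g) : -78000


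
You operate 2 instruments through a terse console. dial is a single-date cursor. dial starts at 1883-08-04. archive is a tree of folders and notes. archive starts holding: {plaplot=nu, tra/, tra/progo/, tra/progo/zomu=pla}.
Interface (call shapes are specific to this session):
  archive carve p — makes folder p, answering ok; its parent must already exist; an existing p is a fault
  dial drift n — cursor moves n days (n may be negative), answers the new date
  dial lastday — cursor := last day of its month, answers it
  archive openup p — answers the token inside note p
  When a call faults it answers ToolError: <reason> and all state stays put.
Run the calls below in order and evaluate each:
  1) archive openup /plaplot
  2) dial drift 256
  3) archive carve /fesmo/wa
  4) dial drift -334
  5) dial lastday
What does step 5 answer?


% archive openup p='/plaplot'
:: nu
% dial drift n='256'
:: 1884-04-16
% archive carve p='/fesmo/wa'
:: ToolError: no parent
% dial drift n='-334'
:: 1883-05-18
% dial lastday
:: 1883-05-31

Answer: 1883-05-31


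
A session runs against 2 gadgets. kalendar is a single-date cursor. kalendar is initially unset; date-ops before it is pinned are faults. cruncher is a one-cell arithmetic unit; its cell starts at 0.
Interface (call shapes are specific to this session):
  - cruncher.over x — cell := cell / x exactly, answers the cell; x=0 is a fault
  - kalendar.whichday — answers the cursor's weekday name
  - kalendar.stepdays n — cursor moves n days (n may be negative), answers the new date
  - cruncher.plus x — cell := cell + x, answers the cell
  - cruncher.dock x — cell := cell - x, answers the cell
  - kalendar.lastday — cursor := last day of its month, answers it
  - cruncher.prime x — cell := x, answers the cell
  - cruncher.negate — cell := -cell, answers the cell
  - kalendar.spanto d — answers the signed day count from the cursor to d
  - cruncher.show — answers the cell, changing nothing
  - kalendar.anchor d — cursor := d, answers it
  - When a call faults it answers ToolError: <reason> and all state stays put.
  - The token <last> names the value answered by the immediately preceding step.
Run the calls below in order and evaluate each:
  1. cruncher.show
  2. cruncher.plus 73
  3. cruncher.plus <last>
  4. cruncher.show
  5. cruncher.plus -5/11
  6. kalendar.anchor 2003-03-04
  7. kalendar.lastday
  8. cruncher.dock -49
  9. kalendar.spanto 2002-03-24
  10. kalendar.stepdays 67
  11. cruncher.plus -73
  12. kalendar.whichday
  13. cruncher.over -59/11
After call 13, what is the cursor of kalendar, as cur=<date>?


I invoke cruncher.show, and get 0.
I invoke cruncher.plus on 73, → 73.
I run cruncher.plus on <last>, which returns 146.
I invoke cruncher.show(), and observe 146.
Using cruncher.plus on -5/11, which returns 1601/11.
Calling kalendar.anchor on 2003-03-04, — result: 2003-03-04.
Invoking kalendar.lastday(), and get 2003-03-31.
Invoking cruncher.dock on -49, and see 2140/11.
Now I run kalendar.spanto on 2002-03-24, and observe -372.
I invoke kalendar.stepdays on 67, which returns 2003-06-06.
Invoking cruncher.plus on -73, — result: 1337/11.
Calling kalendar.whichday, → Friday.
Calling cruncher.over on -59/11, giving -1337/59.

Answer: cur=2003-06-06


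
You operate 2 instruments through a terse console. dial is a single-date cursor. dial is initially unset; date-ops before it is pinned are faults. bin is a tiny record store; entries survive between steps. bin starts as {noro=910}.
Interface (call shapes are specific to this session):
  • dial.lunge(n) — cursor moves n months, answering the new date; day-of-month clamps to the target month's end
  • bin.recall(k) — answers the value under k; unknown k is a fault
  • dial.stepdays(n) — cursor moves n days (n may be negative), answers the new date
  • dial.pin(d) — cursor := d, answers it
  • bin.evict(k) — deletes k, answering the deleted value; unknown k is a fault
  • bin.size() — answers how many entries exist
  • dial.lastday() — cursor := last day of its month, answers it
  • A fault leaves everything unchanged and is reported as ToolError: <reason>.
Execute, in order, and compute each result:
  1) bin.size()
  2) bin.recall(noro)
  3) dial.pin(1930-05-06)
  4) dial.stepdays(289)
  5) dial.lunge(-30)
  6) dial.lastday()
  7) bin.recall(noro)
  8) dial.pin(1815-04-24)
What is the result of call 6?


-- 1. bin.size() => 1
-- 2. bin.recall(k→noro) => 910
-- 3. dial.pin(d→1930-05-06) => 1930-05-06
-- 4. dial.stepdays(n→289) => 1931-02-19
-- 5. dial.lunge(n→-30) => 1928-08-19
-- 6. dial.lastday() => 1928-08-31
-- 7. bin.recall(k→noro) => 910
-- 8. dial.pin(d→1815-04-24) => 1815-04-24

Answer: 1928-08-31


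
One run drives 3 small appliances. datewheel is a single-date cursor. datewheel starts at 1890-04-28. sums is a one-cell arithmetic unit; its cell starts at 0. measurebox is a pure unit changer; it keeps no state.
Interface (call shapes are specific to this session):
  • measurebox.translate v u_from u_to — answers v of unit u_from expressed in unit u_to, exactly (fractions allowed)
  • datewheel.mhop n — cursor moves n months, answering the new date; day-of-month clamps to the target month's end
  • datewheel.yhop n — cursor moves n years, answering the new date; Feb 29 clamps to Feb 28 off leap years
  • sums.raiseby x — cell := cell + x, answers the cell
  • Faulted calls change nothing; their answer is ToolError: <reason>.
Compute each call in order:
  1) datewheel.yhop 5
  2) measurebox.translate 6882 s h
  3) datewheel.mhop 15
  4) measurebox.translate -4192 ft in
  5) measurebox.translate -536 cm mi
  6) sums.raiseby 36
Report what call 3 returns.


[in] datewheel.yhop n→5
= 1895-04-28
[in] measurebox.translate v→6882 u_from→s u_to→h
= 1147/600
[in] datewheel.mhop n→15
= 1896-07-28
[in] measurebox.translate v→-4192 u_from→ft u_to→in
= -50304
[in] measurebox.translate v→-536 u_from→cm u_to→mi
= -335/100584
[in] sums.raiseby x→36
= 36

Answer: 1896-07-28


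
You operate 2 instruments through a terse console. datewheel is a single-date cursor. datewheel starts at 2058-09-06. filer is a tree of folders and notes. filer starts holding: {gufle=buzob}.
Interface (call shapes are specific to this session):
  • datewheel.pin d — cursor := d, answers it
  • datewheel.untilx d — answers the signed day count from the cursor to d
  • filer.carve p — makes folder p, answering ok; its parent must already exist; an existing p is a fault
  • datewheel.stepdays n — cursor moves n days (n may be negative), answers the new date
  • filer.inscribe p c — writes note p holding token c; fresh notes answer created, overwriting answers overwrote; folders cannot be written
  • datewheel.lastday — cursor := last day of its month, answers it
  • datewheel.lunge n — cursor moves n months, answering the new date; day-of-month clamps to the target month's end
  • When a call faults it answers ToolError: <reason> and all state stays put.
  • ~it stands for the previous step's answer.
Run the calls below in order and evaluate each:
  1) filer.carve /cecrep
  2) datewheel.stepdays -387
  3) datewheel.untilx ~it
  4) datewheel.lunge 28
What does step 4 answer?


Then filer.carve(p=/cecrep): ok.
Now I run datewheel.stepdays(n=-387), — result: 2057-08-15.
I try datewheel.untilx(d=~it), → 0.
Using datewheel.lunge(n=28): 2059-12-15.

Answer: 2059-12-15


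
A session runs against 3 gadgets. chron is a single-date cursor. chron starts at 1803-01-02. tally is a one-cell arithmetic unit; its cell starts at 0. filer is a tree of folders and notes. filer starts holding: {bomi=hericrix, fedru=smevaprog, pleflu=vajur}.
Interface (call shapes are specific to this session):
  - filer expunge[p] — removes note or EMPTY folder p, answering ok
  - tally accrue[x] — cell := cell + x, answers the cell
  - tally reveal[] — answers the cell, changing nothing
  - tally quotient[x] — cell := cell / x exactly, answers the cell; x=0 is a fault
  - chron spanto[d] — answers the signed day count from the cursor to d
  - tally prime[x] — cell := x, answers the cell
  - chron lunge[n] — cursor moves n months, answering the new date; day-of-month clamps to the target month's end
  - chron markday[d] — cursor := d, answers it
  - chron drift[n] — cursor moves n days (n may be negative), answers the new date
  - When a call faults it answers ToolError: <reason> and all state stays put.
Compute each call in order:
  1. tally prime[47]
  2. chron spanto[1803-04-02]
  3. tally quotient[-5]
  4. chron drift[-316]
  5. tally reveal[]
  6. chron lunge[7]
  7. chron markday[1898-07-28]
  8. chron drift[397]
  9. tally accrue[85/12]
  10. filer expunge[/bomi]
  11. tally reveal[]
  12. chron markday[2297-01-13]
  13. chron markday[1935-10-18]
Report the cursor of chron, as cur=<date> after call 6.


Answer: cur=1802-09-20

Derivation:
>> tally prime(47)
<< 47
>> chron spanto(1803-04-02)
<< 90
>> tally quotient(-5)
<< -47/5
>> chron drift(-316)
<< 1802-02-20
>> tally reveal()
<< -47/5
>> chron lunge(7)
<< 1802-09-20
>> chron markday(1898-07-28)
<< 1898-07-28
>> chron drift(397)
<< 1899-08-29
>> tally accrue(85/12)
<< -139/60
>> filer expunge(/bomi)
<< ok
>> tally reveal()
<< -139/60
>> chron markday(2297-01-13)
<< 2297-01-13
>> chron markday(1935-10-18)
<< 1935-10-18


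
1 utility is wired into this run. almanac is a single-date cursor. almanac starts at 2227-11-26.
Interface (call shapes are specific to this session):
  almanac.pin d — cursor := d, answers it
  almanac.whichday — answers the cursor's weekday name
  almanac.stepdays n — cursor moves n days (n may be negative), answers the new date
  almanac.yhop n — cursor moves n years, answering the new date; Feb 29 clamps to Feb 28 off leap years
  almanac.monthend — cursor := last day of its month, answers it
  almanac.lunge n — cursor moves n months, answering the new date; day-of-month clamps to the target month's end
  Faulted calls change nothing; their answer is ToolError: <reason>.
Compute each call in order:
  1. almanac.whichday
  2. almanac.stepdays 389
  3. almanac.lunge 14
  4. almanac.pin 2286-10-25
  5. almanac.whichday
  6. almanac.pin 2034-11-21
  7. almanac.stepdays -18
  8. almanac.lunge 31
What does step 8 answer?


Answer: 2037-06-03

Derivation:
// almanac.whichday() : Monday
// almanac.stepdays(n=389) : 2228-12-19
// almanac.lunge(n=14) : 2230-02-19
// almanac.pin(d=2286-10-25) : 2286-10-25
// almanac.whichday() : Monday
// almanac.pin(d=2034-11-21) : 2034-11-21
// almanac.stepdays(n=-18) : 2034-11-03
// almanac.lunge(n=31) : 2037-06-03


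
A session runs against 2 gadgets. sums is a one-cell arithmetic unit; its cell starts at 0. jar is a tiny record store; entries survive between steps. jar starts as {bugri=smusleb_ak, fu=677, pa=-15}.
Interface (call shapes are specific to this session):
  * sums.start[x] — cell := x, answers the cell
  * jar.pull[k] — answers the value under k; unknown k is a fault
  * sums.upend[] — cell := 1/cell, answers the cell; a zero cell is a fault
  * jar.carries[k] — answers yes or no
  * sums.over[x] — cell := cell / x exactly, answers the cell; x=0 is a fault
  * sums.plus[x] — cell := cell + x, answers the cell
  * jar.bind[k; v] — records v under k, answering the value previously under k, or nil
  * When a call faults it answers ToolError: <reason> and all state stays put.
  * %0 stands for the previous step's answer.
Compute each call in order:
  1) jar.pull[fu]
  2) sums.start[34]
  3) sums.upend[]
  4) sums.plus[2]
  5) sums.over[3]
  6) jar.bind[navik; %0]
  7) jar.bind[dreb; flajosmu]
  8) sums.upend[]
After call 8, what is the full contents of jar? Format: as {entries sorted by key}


Answer: {bugri=smusleb_ak, dreb=flajosmu, fu=677, navik=23/34, pa=-15}

Derivation:
% 1. jar.pull(k: fu) => 677
% 2. sums.start(x: 34) => 34
% 3. sums.upend() => 1/34
% 4. sums.plus(x: 2) => 69/34
% 5. sums.over(x: 3) => 23/34
% 6. jar.bind(k: navik, v: %0) => nil
% 7. jar.bind(k: dreb, v: flajosmu) => nil
% 8. sums.upend() => 34/23


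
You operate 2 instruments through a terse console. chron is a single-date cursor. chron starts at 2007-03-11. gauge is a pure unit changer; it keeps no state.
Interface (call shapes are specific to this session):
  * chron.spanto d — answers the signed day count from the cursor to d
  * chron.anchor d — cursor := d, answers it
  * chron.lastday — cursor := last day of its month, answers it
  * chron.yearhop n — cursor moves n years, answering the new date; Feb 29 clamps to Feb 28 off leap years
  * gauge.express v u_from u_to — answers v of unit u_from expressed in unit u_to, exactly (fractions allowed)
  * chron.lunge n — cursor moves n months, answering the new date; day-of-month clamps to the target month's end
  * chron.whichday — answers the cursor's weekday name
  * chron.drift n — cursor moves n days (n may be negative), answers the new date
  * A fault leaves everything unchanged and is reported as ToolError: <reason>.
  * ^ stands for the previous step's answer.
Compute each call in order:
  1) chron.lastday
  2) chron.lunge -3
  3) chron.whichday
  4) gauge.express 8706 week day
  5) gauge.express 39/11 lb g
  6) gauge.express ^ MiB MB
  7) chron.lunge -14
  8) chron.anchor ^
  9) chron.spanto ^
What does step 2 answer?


I try chron.lastday, which returns 2007-03-31.
Next I call chron.lunge using n→-3, and see 2006-12-31.
Calling chron.whichday(): Sunday.
Calling gauge.express using v→8706, u_from→week, u_to→day, and observe 60942.
Using gauge.express using v→39/11, u_from→lb, u_to→g, and see 160819113/100000.
I run gauge.express using v→^, u_from→MiB, u_to→MB, and observe 82339385856/48828125.
I use chron.lunge using n→-14, giving 2005-10-31.
I invoke chron.anchor using d→^, and see 2005-10-31.
I use chron.spanto using d→^, → 0.

Answer: 2006-12-31


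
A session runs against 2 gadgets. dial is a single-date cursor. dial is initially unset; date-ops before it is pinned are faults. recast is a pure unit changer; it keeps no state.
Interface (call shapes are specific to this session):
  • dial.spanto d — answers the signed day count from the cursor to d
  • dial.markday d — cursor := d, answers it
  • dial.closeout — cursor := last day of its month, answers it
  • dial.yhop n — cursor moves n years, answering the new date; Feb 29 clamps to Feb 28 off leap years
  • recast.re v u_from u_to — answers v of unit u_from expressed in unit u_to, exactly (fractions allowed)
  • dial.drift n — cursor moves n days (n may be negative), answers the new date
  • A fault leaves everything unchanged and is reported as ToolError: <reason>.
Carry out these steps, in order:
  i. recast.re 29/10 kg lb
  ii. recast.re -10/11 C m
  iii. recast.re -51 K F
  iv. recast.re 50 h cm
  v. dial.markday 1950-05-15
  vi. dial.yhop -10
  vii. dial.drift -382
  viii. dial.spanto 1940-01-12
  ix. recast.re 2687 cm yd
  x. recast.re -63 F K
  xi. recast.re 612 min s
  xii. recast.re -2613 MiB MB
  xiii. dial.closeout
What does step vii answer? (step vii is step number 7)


Answer: 1939-04-29

Derivation:
> recast.re 29/10 kg lb
[out] 290000000/45359237
> recast.re -10/11 C m
[out] ToolError: incompatible units
> recast.re -51 K F
[out] -55147/100
> recast.re 50 h cm
[out] ToolError: incompatible units
> dial.markday 1950-05-15
[out] 1950-05-15
> dial.yhop -10
[out] 1940-05-15
> dial.drift -382
[out] 1939-04-29
> dial.spanto 1940-01-12
[out] 258
> recast.re 2687 cm yd
[out] 67175/2286
> recast.re -63 F K
[out] 39667/180
> recast.re 612 min s
[out] 36720
> recast.re -2613 MiB MB
[out] -42811392/15625
> dial.closeout
[out] 1939-04-30


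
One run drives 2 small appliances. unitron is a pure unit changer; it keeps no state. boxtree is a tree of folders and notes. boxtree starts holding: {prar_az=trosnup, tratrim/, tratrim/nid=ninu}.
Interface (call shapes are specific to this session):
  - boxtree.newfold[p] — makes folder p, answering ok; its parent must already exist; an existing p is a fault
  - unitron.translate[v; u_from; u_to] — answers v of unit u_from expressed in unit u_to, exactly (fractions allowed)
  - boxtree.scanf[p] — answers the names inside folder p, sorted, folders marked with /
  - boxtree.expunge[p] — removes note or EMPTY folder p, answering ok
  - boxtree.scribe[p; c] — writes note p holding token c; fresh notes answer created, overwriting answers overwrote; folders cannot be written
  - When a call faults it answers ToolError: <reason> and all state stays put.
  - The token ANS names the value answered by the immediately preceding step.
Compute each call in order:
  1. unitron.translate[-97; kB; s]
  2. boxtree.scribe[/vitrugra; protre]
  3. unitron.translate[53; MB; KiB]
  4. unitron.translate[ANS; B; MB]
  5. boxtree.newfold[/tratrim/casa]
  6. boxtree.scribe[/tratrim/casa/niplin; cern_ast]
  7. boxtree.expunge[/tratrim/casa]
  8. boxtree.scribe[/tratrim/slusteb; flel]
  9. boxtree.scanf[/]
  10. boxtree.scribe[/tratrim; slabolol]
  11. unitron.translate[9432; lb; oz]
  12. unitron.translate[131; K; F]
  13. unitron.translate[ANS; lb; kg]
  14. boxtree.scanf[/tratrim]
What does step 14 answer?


Answer: [casa/, nid, slusteb]

Derivation:
Do: unitron.translate[v=-97; u_from=kB; u_to=s]
See: ToolError: incompatible units
Do: boxtree.scribe[p=/vitrugra; c=protre]
See: created
Do: unitron.translate[v=53; u_from=MB; u_to=KiB]
See: 828125/16
Do: unitron.translate[v=ANS; u_from=B; u_to=MB]
See: 53/1024
Do: boxtree.newfold[p=/tratrim/casa]
See: ok
Do: boxtree.scribe[p=/tratrim/casa/niplin; c=cern_ast]
See: created
Do: boxtree.expunge[p=/tratrim/casa]
See: ToolError: not empty
Do: boxtree.scribe[p=/tratrim/slusteb; c=flel]
See: created
Do: boxtree.scanf[p=/]
See: [prar_az, tratrim/, vitrugra]
Do: boxtree.scribe[p=/tratrim; c=slabolol]
See: ToolError: is a directory
Do: unitron.translate[v=9432; u_from=lb; u_to=oz]
See: 150912
Do: unitron.translate[v=131; u_from=K; u_to=F]
See: -22387/100
Do: unitron.translate[v=ANS; u_from=lb; u_to=kg]
See: -1015457238719/10000000000
Do: boxtree.scanf[p=/tratrim]
See: [casa/, nid, slusteb]


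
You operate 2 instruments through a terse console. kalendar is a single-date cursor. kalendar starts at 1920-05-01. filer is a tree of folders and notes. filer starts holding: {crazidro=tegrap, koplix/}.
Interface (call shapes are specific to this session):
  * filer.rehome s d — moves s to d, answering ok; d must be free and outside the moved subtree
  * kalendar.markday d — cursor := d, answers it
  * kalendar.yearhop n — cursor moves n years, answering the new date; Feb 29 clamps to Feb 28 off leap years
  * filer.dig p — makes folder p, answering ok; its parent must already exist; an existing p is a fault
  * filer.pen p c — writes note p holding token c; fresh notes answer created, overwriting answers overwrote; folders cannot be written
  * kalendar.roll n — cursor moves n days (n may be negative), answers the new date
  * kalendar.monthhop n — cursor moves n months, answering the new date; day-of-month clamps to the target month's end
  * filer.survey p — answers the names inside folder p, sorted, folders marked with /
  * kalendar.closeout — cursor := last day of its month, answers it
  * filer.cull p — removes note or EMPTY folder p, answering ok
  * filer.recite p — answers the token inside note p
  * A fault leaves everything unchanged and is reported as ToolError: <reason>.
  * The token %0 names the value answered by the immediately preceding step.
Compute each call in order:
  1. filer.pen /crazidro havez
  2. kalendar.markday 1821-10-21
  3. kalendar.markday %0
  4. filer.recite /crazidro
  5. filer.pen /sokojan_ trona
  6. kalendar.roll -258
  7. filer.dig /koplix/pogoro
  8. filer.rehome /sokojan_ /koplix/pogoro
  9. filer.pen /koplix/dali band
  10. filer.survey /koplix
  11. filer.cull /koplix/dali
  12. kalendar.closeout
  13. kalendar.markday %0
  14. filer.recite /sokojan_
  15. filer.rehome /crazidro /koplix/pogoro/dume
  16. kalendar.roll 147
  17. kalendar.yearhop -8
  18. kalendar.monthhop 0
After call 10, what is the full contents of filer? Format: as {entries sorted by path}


Answer: {crazidro=havez, koplix/, koplix/dali=band, koplix/pogoro/, sokojan_=trona}

Derivation:
·→ filer.pen(/crazidro, havez)
·← overwrote
·→ kalendar.markday(1821-10-21)
·← 1821-10-21
·→ kalendar.markday(%0)
·← 1821-10-21
·→ filer.recite(/crazidro)
·← havez
·→ filer.pen(/sokojan_, trona)
·← created
·→ kalendar.roll(-258)
·← 1821-02-05
·→ filer.dig(/koplix/pogoro)
·← ok
·→ filer.rehome(/sokojan_, /koplix/pogoro)
·← ToolError: exists
·→ filer.pen(/koplix/dali, band)
·← created
·→ filer.survey(/koplix)
·← [dali, pogoro/]
·→ filer.cull(/koplix/dali)
·← ok
·→ kalendar.closeout()
·← 1821-02-28
·→ kalendar.markday(%0)
·← 1821-02-28
·→ filer.recite(/sokojan_)
·← trona
·→ filer.rehome(/crazidro, /koplix/pogoro/dume)
·← ok
·→ kalendar.roll(147)
·← 1821-07-25
·→ kalendar.yearhop(-8)
·← 1813-07-25
·→ kalendar.monthhop(0)
·← 1813-07-25


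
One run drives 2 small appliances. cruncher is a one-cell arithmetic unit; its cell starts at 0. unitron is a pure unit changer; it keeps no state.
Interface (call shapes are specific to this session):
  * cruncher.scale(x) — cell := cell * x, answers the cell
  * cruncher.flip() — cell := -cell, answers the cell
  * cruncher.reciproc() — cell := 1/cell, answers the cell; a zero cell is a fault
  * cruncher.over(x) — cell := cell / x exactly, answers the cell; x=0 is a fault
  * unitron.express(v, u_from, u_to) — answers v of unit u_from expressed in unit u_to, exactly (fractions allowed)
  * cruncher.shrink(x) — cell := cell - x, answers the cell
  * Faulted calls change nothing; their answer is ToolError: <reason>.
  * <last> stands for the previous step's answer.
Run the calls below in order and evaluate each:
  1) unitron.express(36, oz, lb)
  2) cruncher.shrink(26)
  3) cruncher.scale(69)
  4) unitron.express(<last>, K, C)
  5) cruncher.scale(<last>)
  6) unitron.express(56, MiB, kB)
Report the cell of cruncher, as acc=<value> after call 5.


Answer: acc=37084671/10

Derivation:
==> unitron.express(v: 36, u_from: oz, u_to: lb)
<== 9/4
==> cruncher.shrink(x: 26)
<== -26
==> cruncher.scale(x: 69)
<== -1794
==> unitron.express(v: <last>, u_from: K, u_to: C)
<== -41343/20
==> cruncher.scale(x: <last>)
<== 37084671/10
==> unitron.express(v: 56, u_from: MiB, u_to: kB)
<== 7340032/125


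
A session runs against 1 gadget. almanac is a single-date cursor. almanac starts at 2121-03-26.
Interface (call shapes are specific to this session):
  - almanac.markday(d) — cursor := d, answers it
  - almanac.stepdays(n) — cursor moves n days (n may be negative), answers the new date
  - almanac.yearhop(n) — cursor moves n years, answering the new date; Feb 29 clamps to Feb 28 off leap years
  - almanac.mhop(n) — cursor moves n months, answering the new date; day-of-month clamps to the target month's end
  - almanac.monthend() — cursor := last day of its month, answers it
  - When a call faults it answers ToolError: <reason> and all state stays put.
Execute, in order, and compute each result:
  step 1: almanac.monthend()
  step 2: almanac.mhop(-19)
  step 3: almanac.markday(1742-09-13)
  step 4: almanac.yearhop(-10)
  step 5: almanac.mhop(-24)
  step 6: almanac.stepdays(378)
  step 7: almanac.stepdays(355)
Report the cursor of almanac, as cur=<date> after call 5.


Answer: cur=1730-09-13

Derivation:
I run monthend, yielding 2121-03-31.
Next I call mhop passing n: -19, and observe 2119-08-31.
I run markday passing d: 1742-09-13, giving 1742-09-13.
I run yearhop passing n: -10, which returns 1732-09-13.
I try mhop passing n: -24: 1730-09-13.
Calling stepdays passing n: 378, and see 1731-09-26.
I call stepdays passing n: 355: 1732-09-15.


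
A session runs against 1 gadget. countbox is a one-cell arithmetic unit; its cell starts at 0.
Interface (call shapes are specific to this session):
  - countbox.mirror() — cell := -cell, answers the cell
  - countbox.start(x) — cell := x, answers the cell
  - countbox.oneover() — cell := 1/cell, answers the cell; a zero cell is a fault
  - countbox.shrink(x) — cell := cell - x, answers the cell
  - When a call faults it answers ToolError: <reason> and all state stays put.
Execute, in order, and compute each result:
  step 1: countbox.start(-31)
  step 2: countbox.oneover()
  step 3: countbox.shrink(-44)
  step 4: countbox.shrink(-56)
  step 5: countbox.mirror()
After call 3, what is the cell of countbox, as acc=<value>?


Answer: acc=1363/31

Derivation:
Then countbox.start passing x=-31, yielding -31.
I call countbox.oneover, and get -1/31.
Then countbox.shrink passing x=-44, — result: 1363/31.
Using countbox.shrink passing x=-56, which returns 3099/31.
Next I call countbox.mirror, — result: -3099/31.


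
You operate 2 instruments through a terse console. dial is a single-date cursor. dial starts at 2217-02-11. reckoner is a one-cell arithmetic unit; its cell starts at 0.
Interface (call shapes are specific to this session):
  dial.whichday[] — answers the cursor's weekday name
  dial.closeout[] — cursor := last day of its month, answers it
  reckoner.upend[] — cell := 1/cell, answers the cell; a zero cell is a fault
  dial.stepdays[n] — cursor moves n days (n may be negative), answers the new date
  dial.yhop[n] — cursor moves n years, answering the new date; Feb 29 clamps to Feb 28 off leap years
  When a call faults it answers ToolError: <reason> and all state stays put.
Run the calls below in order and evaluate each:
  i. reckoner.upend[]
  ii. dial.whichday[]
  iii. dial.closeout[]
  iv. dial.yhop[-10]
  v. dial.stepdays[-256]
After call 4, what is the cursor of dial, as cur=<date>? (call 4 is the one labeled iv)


Answer: cur=2207-02-28

Derivation:
-> reckoner.upend()
<- ToolError: reciprocal of zero
-> dial.whichday()
<- Tuesday
-> dial.closeout()
<- 2217-02-28
-> dial.yhop(n=-10)
<- 2207-02-28
-> dial.stepdays(n=-256)
<- 2206-06-17


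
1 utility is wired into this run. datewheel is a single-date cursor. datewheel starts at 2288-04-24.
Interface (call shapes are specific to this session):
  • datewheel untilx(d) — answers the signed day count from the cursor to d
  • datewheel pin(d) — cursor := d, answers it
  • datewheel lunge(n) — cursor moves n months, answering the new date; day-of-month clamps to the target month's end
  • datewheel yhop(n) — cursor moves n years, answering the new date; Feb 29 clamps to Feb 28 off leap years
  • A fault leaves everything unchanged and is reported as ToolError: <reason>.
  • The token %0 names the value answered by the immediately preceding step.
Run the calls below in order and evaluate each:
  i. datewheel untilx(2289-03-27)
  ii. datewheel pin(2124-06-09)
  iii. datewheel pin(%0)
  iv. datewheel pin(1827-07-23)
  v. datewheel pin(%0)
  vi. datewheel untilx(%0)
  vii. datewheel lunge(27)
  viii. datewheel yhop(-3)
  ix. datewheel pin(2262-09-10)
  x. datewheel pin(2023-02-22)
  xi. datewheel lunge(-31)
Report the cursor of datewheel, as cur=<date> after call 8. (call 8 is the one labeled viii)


Do: datewheel untilx[d: 2289-03-27]
See: 337
Do: datewheel pin[d: 2124-06-09]
See: 2124-06-09
Do: datewheel pin[d: %0]
See: 2124-06-09
Do: datewheel pin[d: 1827-07-23]
See: 1827-07-23
Do: datewheel pin[d: %0]
See: 1827-07-23
Do: datewheel untilx[d: %0]
See: 0
Do: datewheel lunge[n: 27]
See: 1829-10-23
Do: datewheel yhop[n: -3]
See: 1826-10-23
Do: datewheel pin[d: 2262-09-10]
See: 2262-09-10
Do: datewheel pin[d: 2023-02-22]
See: 2023-02-22
Do: datewheel lunge[n: -31]
See: 2020-07-22

Answer: cur=1826-10-23


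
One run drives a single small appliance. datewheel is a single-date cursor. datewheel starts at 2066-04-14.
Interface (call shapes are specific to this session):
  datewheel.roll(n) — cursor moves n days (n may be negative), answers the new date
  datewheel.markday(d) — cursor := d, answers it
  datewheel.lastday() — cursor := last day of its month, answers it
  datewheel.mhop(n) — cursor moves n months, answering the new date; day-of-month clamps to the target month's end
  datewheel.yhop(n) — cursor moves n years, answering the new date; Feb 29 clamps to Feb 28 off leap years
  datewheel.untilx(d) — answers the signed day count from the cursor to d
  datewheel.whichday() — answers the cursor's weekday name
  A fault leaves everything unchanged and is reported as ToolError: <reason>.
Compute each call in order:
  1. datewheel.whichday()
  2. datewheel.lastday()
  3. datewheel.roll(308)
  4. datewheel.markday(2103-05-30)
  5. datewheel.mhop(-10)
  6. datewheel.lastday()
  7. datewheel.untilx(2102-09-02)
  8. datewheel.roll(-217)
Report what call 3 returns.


! whichday() : Wednesday
! lastday() : 2066-04-30
! roll(n='308') : 2067-03-04
! markday(d='2103-05-30') : 2103-05-30
! mhop(n='-10') : 2102-07-30
! lastday() : 2102-07-31
! untilx(d='2102-09-02') : 33
! roll(n='-217') : 2101-12-26

Answer: 2067-03-04


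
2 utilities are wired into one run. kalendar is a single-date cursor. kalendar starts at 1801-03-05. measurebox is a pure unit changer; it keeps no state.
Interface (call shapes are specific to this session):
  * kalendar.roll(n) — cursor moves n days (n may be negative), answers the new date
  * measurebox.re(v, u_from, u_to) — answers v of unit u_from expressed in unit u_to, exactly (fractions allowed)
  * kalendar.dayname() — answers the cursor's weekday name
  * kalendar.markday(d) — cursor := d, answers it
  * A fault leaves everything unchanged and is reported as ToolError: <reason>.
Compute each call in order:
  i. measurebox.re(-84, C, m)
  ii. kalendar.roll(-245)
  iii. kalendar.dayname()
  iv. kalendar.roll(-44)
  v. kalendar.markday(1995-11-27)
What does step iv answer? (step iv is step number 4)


Next I call measurebox.re on -84, C, m, — result: ToolError: incompatible units.
Using kalendar.roll on -245, giving 1800-07-03.
I run kalendar.dayname(), — result: Thursday.
Calling kalendar.roll on -44: 1800-05-20.
I call kalendar.markday on 1995-11-27, and get 1995-11-27.

Answer: 1800-05-20


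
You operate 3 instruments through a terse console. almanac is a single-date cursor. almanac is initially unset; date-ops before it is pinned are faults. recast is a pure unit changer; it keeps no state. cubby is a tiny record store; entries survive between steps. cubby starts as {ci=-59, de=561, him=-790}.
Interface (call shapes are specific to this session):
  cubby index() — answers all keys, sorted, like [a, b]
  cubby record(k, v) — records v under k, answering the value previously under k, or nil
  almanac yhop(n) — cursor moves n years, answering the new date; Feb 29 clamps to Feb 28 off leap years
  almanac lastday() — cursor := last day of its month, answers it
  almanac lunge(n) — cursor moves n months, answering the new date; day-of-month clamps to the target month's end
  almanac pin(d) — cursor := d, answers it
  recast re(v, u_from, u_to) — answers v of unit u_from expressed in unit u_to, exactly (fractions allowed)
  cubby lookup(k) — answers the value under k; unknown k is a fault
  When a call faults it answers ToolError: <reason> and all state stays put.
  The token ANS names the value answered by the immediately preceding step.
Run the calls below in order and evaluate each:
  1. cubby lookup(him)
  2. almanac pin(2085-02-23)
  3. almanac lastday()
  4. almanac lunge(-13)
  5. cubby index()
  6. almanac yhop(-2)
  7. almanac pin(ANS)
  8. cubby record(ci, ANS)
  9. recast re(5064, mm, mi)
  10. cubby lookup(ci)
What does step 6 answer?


Answer: 2082-01-28

Derivation:
! cubby lookup(k='him') : -790
! almanac pin(d='2085-02-23') : 2085-02-23
! almanac lastday() : 2085-02-28
! almanac lunge(n='-13') : 2084-01-28
! cubby index() : [ci, de, him]
! almanac yhop(n='-2') : 2082-01-28
! almanac pin(d='ANS') : 2082-01-28
! cubby record(k='ci', v='ANS') : -59
! recast re(v='5064', u_from='mm', u_to='mi') : 211/67056
! cubby lookup(k='ci') : 2082-01-28


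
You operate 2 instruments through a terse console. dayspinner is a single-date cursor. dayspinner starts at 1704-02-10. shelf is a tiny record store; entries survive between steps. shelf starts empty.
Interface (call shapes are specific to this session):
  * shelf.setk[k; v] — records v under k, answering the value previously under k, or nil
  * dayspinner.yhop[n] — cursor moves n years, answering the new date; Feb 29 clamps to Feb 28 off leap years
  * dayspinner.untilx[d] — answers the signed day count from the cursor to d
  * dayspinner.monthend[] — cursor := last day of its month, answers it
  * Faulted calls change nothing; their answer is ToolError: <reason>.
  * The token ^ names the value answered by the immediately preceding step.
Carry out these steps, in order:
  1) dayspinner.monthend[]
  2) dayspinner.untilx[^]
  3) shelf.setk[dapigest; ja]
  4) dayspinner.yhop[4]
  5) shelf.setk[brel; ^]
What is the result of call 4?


Answer: 1708-02-29

Derivation:
[in] dayspinner.monthend
  1704-02-29
[in] dayspinner.untilx ^
  0
[in] shelf.setk dapigest ja
  nil
[in] dayspinner.yhop 4
  1708-02-29
[in] shelf.setk brel ^
  nil
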